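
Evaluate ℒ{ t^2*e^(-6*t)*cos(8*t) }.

2*(s + 6)*(s^2 + 12*s - 156)/(s^2 + 12*s + 100)^3

L{cos(8t)} = s/(s^2 + 64).
Multiplying by e^(-6t) shifts s → s + 6, so L{e^(-6*t)*cos(8*t)} = (s + 6)/((s + 6)^2 + 64).
Then apply L{t^2·g(t)} = (-1)^2 d^2/ds^2[G(s)] with G(s) = (s + 6)/((s + 6)^2 + 64):
differentiating 2 times and applying the sign gives 2*(s + 6)*(s^2 + 12*s - 156)/(s^2 + 12*s + 100)^3.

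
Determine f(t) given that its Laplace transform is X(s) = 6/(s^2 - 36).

Since L{sinh(6t)} = 6/(s^2 - 36), the inverse is sinh(6*t).

f(t) = sinh(6*t)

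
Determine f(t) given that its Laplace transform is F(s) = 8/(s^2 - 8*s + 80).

f(t) = exp(4*t)*sin(8*t)

Rewrite the denominator: s^2 - 8*s + 80 = (s - 4)^2 + 64.
The form in (s - 4) signals a first-shifting-theorem factor e^(4t).
Since L{sin(8t)} = 8/(s^2 + 64), the inverse is e^(4*t)*sin(8*t).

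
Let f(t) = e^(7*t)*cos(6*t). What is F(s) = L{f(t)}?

L{cos(6t)} = s/(s^2 + 36).
By the first shifting theorem, multiplying by e^(7t) replaces s with s - 7.

F(s) = (s - 7)/((s - 7)^2 + 36)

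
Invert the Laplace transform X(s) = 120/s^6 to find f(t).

Since L{t^5} = 5!/s^6 = 120/s^6, the inverse is t^5.

f(t) = t^5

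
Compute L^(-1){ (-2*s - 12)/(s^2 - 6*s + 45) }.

Complete the square in the denominator: s^2 - 6*s + 45 = (s - 3)^2 + 6^2.
Split the numerator to match: -2*s - 12 = -2·(s - 3) - 3·6.
Invert each term: -2·(s - 3)/((s - 3)^2 + 36) ↔ -2e^(3t)cos(6t); -3·6/((s - 3)^2 + 36) ↔ -3e^(3t)sin(6t).

-3*exp(3*t)*sin(6*t) - 2*exp(3*t)*cos(6*t)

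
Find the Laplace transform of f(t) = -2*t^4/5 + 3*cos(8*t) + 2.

3*s/(s^2 + 64) + 2/s - 48/(5*s^5)

The transform is linear, so treat each term independently.
(3)·[L{cos(8t)} = s/(s^2 + 64)]; L{2} = 2/s; (-2/5)·[L{t^4} = 4!/s^5 = 24/s^5].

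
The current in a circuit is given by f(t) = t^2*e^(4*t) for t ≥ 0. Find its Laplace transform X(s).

X(s) = 2/(s - 4)^3

L{e^(4t)} = 1/(s - 4).
Then apply L{t^2·g(t)} = (-1)^2 d^2/ds^2[G(s)] with G(s) = 1/(s - 4):
differentiating 2 times and applying the sign gives 2/(s - 4)^3.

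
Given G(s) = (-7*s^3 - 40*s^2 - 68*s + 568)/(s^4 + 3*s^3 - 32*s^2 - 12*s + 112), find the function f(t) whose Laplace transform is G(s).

f(t) = -6*exp(4*t) - 3*exp(2*t) + 5*exp(-2*t) - 3*exp(-7*t)

Factor the denominator: s^4 + 3*s^3 - 32*s^2 - 12*s + 112 = (s - 4)*(s - 2)*(s + 2)*(s + 7).
Partial fraction decomposition gives [-3/(s + 7)] + [5/(s + 2)] + [-6/(s - 4)] + [-3/(s - 2)].
Invert each term: -3/(s + 7) ↔ -3e^(-7t); 5/(s + 2) ↔ 5e^(-2t); -6/(s - 4) ↔ -6e^(4t); -3/(s - 2) ↔ -3e^(2t).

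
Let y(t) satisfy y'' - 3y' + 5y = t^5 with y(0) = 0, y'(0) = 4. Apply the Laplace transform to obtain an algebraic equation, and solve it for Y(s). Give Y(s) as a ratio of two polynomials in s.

Y(s) = (4*s^6 + 120)/(s^8 - 3*s^7 + 5*s^6)

Apply the Laplace transform to the equation.
Using L{y''} = s^2 Y - s·y(0) - y'(0) and L{y'} = sY - y(0), with y(0) = 0, y'(0) = 4, the left side becomes (s^2 - 3*s + 5)Y - (4).
The right side is L{t^5} = 120/s^6.
So (s^2 - 3*s + 5)Y = 120/s^6 + (4).
Solve for Y(s) and write it as one ratio of polynomials.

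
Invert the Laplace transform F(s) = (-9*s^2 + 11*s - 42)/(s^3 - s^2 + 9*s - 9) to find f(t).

Factor the denominator: s^3 - s^2 + 9*s - 9 = (s - 1)*(s^2 + 9).
Partial fraction decomposition gives [-4/(s - 1)] + [-5*s/(s^2 + 9)] + [6/(s^2 + 9)].
Invert each term: -4/(s - 1) ↔ -4e^(t); -5·s/(s^2 + 9) ↔ -5cos(3t); 2·3/(s^2 + 9) ↔ 2sin(3t).

f(t) = -4*exp(t) + 2*sin(3*t) - 5*cos(3*t)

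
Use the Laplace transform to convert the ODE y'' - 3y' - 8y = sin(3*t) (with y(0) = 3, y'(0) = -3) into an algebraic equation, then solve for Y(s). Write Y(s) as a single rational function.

Apply the Laplace transform to the equation.
With L{y''} = s^2 Y - s·y(0) - y'(0) and L{y'} = sY - y(0), with y(0) = 3, y'(0) = -3: the LHS transforms to (s^2 - 3*s - 8)Y - (3*s - 12).
The right side is L{sin(3*t)} = 3/(s^2 + 9).
So (s^2 - 3*s - 8)Y = 3/(s^2 + 9) + (3*s - 12).
Divide through and combine into a single rational function.

Y(s) = (3*s^3 - 12*s^2 + 27*s - 105)/(s^4 - 3*s^3 + s^2 - 27*s - 72)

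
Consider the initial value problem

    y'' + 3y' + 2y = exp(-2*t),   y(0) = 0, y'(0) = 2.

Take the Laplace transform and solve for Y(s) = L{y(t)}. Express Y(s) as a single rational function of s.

Transform both sides with L{·}.
Using L{y''} = s^2 Y - s·y(0) - y'(0) and L{y'} = sY - y(0), with y(0) = 0, y'(0) = 2, the left side becomes (s^2 + 3*s + 2)Y - (2).
The right side is L{exp(-2*t)} = 1/(s + 2).
So (s^2 + 3*s + 2)Y = 1/(s + 2) + (2).
Solve for Y(s) and write it as one ratio of polynomials.

Y(s) = (2*s + 5)/(s^3 + 5*s^2 + 8*s + 4)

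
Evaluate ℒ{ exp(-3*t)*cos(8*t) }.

(s + 3)/((s + 3)^2 + 64)

L{cos(8t)} = s/(s^2 + 64).
By the first shifting theorem, multiplying by e^(-3t) replaces s with s + 3.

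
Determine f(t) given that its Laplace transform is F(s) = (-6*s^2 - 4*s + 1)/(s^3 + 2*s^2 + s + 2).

f(t) = 2*sin(t) - 3*cos(t) - 3*exp(-2*t)

Factor the denominator: s^3 + 2*s^2 + s + 2 = (s + 2)*(s^2 + 1).
Partial fraction decomposition gives [-3/(s + 2)] + [-3*s/(s^2 + 1)] + [2/(s^2 + 1)].
Invert each term: -3/(s + 2) ↔ -3e^(-2t); -3·s/(s^2 + 1) ↔ -3cos(t); 2·1/(s^2 + 1) ↔ 2sin(t).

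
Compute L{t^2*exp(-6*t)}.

2/(s + 6)^3

L{t^2} = 2!/s^3 = 2/s^3.
By the first shifting theorem, multiplying by e^(-6t) replaces s with s + 6.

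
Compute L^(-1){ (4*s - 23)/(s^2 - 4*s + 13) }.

-5*exp(2*t)*sin(3*t) + 4*exp(2*t)*cos(3*t)

Complete the square in the denominator: s^2 - 4*s + 13 = (s - 2)^2 + 3^2.
Split the numerator to match: 4*s - 23 = 4·(s - 2) - 5·3.
Invert each term: 4·(s - 2)/((s - 2)^2 + 9) ↔ 4e^(2t)cos(3t); -5·3/((s - 2)^2 + 9) ↔ -5e^(2t)sin(3t).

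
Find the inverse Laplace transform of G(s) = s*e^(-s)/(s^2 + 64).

The factor e^(-s) signals a time shift by c = 1 (second shifting theorem).
L{cos(8t)} = s/(s^2 + 64), so L^-1{s/(s^2 + 64)} = cos(8*t).
Hence the inverse is u(t - 1) times that function evaluated at t - 1.

Heaviside(t - 1)*(cos(8*t - 8))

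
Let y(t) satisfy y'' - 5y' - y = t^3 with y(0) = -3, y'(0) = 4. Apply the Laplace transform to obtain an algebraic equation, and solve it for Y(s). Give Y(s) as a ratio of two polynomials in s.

Take the Laplace transform of both sides.
Using L{y''} = s^2 Y - s·y(0) - y'(0) and L{y'} = sY - y(0), with y(0) = -3, y'(0) = 4, the left side becomes (s^2 - 5*s - 1)Y - (-3*s + 19).
The right side is L{t^3} = 6/s^4.
So (s^2 - 5*s - 1)Y = 6/s^4 + (-3*s + 19).
Isolate Y and clear denominators.

Y(s) = (-3*s^5 + 19*s^4 + 6)/(s^6 - 5*s^5 - s^4)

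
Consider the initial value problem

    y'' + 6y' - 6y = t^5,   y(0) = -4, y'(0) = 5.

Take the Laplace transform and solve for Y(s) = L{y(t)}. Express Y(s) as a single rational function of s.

Apply the Laplace transform to the equation.
With L{y''} = s^2 Y - s·y(0) - y'(0) and L{y'} = sY - y(0), with y(0) = -4, y'(0) = 5: the LHS transforms to (s^2 + 6*s - 6)Y - (-4*s - 19).
The right side is L{t^5} = 120/s^6.
So (s^2 + 6*s - 6)Y = 120/s^6 + (-4*s - 19).
Isolate Y and clear denominators.

Y(s) = (-4*s^7 - 19*s^6 + 120)/(s^8 + 6*s^7 - 6*s^6)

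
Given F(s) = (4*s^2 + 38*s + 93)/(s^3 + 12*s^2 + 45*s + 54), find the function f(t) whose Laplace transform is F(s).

f(t) = 5*t*exp(-3*t) + 3*exp(-3*t) + exp(-6*t)

Factor the denominator: s^3 + 12*s^2 + 45*s + 54 = (s + 3)^2*(s + 6).
Partial fraction decomposition gives [3/(s + 3)] + [5/(s + 3)^2] + [1/(s + 6)].
Invert each term: 3/(s + 3) ↔ 3e^(-3t); 5/(s + 3)^2 ↔ 5t·e^(-3t); 1/(s + 6) ↔ e^(-6t).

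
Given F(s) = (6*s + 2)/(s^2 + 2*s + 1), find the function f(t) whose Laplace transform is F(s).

Factor the denominator: s^2 + 2*s + 1 = (s + 1)^2.
Partial fraction decomposition gives [6/(s + 1)] + [-4/(s + 1)^2].
Invert each term: 6/(s + 1) ↔ 6e^(-t); -4/(s + 1)^2 ↔ -4t·e^(-t).

f(t) = -4*t*exp(-t) + 6*exp(-t)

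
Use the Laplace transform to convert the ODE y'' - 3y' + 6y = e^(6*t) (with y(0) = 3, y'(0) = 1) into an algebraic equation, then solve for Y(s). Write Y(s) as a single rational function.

Apply the Laplace transform to the equation.
Using L{y''} = s^2 Y - s·y(0) - y'(0) and L{y'} = sY - y(0), with y(0) = 3, y'(0) = 1, the left side becomes (s^2 - 3*s + 6)Y - (3*s - 8).
The right side is L{e^(6*t)} = 1/(s - 6).
So (s^2 - 3*s + 6)Y = 1/(s - 6) + (3*s - 8).
Isolate Y and clear denominators.

Y(s) = (3*s^2 - 26*s + 49)/(s^3 - 9*s^2 + 24*s - 36)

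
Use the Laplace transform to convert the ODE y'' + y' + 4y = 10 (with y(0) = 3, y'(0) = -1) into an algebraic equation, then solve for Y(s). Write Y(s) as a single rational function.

Y(s) = (3*s^2 + 2*s + 10)/(s^3 + s^2 + 4*s)

Apply the Laplace transform to the equation.
The derivative rules (L{y''} = s^2 Y - s·y(0) - y'(0) and L{y'} = sY - y(0), with y(0) = 3, y'(0) = -1) turn the left side into (s^2 + s + 4)Y - (3*s + 2).
The right side is L{10} = 10/s.
So (s^2 + s + 4)Y = 10/s + (3*s + 2).
Isolate Y and clear denominators.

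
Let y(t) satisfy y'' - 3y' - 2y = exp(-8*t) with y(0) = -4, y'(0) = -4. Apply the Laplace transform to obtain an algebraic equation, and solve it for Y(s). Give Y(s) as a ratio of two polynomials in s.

Transform both sides with L{·}.
Using L{y''} = s^2 Y - s·y(0) - y'(0) and L{y'} = sY - y(0), with y(0) = -4, y'(0) = -4, the left side becomes (s^2 - 3*s - 2)Y - (-4*s + 8).
The right side is L{exp(-8*t)} = 1/(s + 8).
So (s^2 - 3*s - 2)Y = 1/(s + 8) + (-4*s + 8).
Divide through and combine into a single rational function.

Y(s) = (-4*s^2 - 24*s + 65)/(s^3 + 5*s^2 - 26*s - 16)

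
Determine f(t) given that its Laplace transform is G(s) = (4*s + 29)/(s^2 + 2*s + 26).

f(t) = 5*exp(-t)*sin(5*t) + 4*exp(-t)*cos(5*t)

Complete the square in the denominator: s^2 + 2*s + 26 = (s + 1)^2 + 5^2.
Split the numerator to match: 4*s + 29 = 4·(s + 1) + 5·5.
Invert each term: 4·(s + 1)/((s + 1)^2 + 25) ↔ 4e^(-t)cos(5t); 5·5/((s + 1)^2 + 25) ↔ 5e^(-t)sin(5t).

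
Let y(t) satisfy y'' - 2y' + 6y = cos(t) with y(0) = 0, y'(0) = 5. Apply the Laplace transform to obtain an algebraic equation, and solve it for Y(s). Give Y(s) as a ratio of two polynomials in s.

Y(s) = (5*s^2 + s + 5)/(s^4 - 2*s^3 + 7*s^2 - 2*s + 6)

Apply the Laplace transform to the equation.
Using L{y''} = s^2 Y - s·y(0) - y'(0) and L{y'} = sY - y(0), with y(0) = 0, y'(0) = 5, the left side becomes (s^2 - 2*s + 6)Y - (5).
The right side is L{cos(t)} = s/(s^2 + 1).
So (s^2 - 2*s + 6)Y = s/(s^2 + 1) + (5).
Solve for Y(s) and write it as one ratio of polynomials.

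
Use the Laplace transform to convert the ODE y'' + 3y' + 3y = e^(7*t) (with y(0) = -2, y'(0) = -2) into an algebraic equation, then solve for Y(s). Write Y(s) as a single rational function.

Y(s) = (-2*s^2 + 6*s + 57)/(s^3 - 4*s^2 - 18*s - 21)

Transform both sides with L{·}.
With L{y''} = s^2 Y - s·y(0) - y'(0) and L{y'} = sY - y(0), with y(0) = -2, y'(0) = -2: the LHS transforms to (s^2 + 3*s + 3)Y - (-2*s - 8).
The right side is L{e^(7*t)} = 1/(s - 7).
So (s^2 + 3*s + 3)Y = 1/(s - 7) + (-2*s - 8).
Solve for Y(s) and write it as one ratio of polynomials.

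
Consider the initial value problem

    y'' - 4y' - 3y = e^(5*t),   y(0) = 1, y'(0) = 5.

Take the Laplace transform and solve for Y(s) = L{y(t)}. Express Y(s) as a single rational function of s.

Transform both sides with L{·}.
The derivative rules (L{y''} = s^2 Y - s·y(0) - y'(0) and L{y'} = sY - y(0), with y(0) = 1, y'(0) = 5) turn the left side into (s^2 - 4*s - 3)Y - (s + 1).
The right side is L{e^(5*t)} = 1/(s - 5).
So (s^2 - 4*s - 3)Y = 1/(s - 5) + (s + 1).
Divide through and combine into a single rational function.

Y(s) = (s^2 - 4*s - 4)/(s^3 - 9*s^2 + 17*s + 15)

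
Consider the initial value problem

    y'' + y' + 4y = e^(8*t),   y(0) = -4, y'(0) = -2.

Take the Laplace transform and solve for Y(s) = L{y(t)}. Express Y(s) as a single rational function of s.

Take the Laplace transform of both sides.
With L{y''} = s^2 Y - s·y(0) - y'(0) and L{y'} = sY - y(0), with y(0) = -4, y'(0) = -2: the LHS transforms to (s^2 + s + 4)Y - (-4*s - 6).
The right side is L{e^(8*t)} = 1/(s - 8).
So (s^2 + s + 4)Y = 1/(s - 8) + (-4*s - 6).
Divide through and combine into a single rational function.

Y(s) = (-4*s^2 + 26*s + 49)/(s^3 - 7*s^2 - 4*s - 32)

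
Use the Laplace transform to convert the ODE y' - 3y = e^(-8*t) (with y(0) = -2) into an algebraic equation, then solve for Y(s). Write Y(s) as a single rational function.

Apply the Laplace transform to the equation.
With L{y'} = sY - y(0) = sY - (-2): the LHS transforms to (s - 3)Y - (-2).
The right side is L{e^(-8*t)} = 1/(s + 8).
So (s - 3)Y = 1/(s + 8) + (-2).
Solve for Y(s) and write it as one ratio of polynomials.

Y(s) = (-2*s - 15)/(s^2 + 5*s - 24)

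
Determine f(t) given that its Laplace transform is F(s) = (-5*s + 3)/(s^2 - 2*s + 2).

f(t) = -2*exp(t)*sin(t) - 5*exp(t)*cos(t)

Complete the square in the denominator: s^2 - 2*s + 2 = (s - 1)^2 + 1^2.
Split the numerator to match: -5*s + 3 = -5·(s - 1) - 2·1.
Invert each term: -5·(s - 1)/((s - 1)^2 + 1) ↔ -5e^(t)cos(t); -2·1/((s - 1)^2 + 1) ↔ -2e^(t)sin(t).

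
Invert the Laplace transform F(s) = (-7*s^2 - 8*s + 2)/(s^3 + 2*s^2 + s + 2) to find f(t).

Factor the denominator: s^3 + 2*s^2 + s + 2 = (s + 2)*(s^2 + 1).
Partial fraction decomposition gives [-2/(s + 2)] + [-5*s/(s^2 + 1)] + [2/(s^2 + 1)].
Invert each term: -2/(s + 2) ↔ -2e^(-2t); -5·s/(s^2 + 1) ↔ -5cos(t); 2·1/(s^2 + 1) ↔ 2sin(t).

f(t) = 2*sin(t) - 5*cos(t) - 2*exp(-2*t)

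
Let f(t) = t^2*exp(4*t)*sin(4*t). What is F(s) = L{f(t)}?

L{sin(4t)} = 4/(s^2 + 16).
Multiplying by e^(4t) shifts s → s - 4, so L{exp(4*t)*sin(4*t)} = 4/((s - 4)^2 + 16).
Then apply L{t^2·g(t)} = (-1)^2 d^2/ds^2[G(s)] with G(s) = 4/((s - 4)^2 + 16):
differentiating 2 times and applying the sign gives 8*(3*s^2 - 24*s + 32)/(s^2 - 8*s + 32)^3.

F(s) = 8*(3*s^2 - 24*s + 32)/(s^2 - 8*s + 32)^3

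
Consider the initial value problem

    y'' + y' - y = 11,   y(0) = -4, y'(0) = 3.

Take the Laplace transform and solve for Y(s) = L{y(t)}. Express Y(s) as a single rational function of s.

Take the Laplace transform of both sides.
Using L{y''} = s^2 Y - s·y(0) - y'(0) and L{y'} = sY - y(0), with y(0) = -4, y'(0) = 3, the left side becomes (s^2 + s - 1)Y - (-4*s - 1).
The right side is L{11} = 11/s.
So (s^2 + s - 1)Y = 11/s + (-4*s - 1).
Solve for Y(s) and write it as one ratio of polynomials.

Y(s) = (-4*s^2 - s + 11)/(s^3 + s^2 - s)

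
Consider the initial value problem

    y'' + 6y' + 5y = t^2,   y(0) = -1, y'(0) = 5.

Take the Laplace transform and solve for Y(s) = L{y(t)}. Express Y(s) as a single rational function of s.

Apply the Laplace transform to the equation.
The derivative rules (L{y''} = s^2 Y - s·y(0) - y'(0) and L{y'} = sY - y(0), with y(0) = -1, y'(0) = 5) turn the left side into (s^2 + 6*s + 5)Y - (-s - 1).
The right side is L{t^2} = 2/s^3.
So (s^2 + 6*s + 5)Y = 2/s^3 + (-s - 1).
Isolate Y and clear denominators.

Y(s) = (-s^4 - s^3 + 2)/(s^5 + 6*s^4 + 5*s^3)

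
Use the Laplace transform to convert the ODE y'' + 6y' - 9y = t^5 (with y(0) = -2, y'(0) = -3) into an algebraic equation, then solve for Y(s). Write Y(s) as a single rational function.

Apply the Laplace transform to the equation.
Using L{y''} = s^2 Y - s·y(0) - y'(0) and L{y'} = sY - y(0), with y(0) = -2, y'(0) = -3, the left side becomes (s^2 + 6*s - 9)Y - (-2*s - 15).
The right side is L{t^5} = 120/s^6.
So (s^2 + 6*s - 9)Y = 120/s^6 + (-2*s - 15).
Divide through and combine into a single rational function.

Y(s) = (-2*s^7 - 15*s^6 + 120)/(s^8 + 6*s^7 - 9*s^6)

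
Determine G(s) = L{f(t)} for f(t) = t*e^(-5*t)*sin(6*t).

G(s) = 12*(s + 5)/(s^2 + 10*s + 61)^2

L{sin(6t)} = 6/(s^2 + 36).
Multiplying by e^(-5t) shifts s → s + 5, so L{e^(-5*t)*sin(6*t)} = 6/((s + 5)^2 + 36).
Then apply L{t·g(t)} = -d/ds[H(s)] with H(s) = 6/((s + 5)^2 + 36):
differentiating 1 time and applying the sign gives 12*(s + 5)/(s^2 + 10*s + 61)^2.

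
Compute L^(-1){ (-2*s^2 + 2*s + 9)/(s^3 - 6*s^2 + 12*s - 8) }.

5*t^2*exp(2*t)/2 - 6*t*exp(2*t) - 2*exp(2*t)

Factor the denominator: s^3 - 6*s^2 + 12*s - 8 = (s - 2)^3.
Partial fraction decomposition gives [-2/(s - 2)] + [-6/(s - 2)^2] + [5/(s - 2)^3].
Invert each term: -2/(s - 2) ↔ -2e^(2t); -6/(s - 2)^2 ↔ -6t·e^(2t); 5/(s - 2)^3 ↔ (5/2)t^2·e^(2t).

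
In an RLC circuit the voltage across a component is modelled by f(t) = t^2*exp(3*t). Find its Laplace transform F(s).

F(s) = 2/(s - 3)^3

L{t^2} = 2!/s^3 = 2/s^3.
By the first shifting theorem, multiplying by e^(3t) replaces s with s - 3.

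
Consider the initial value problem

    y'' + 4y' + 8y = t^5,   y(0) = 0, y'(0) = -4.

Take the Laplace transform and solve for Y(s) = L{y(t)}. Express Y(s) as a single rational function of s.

Apply the Laplace transform to the equation.
Using L{y''} = s^2 Y - s·y(0) - y'(0) and L{y'} = sY - y(0), with y(0) = 0, y'(0) = -4, the left side becomes (s^2 + 4*s + 8)Y - (-4).
The right side is L{t^5} = 120/s^6.
So (s^2 + 4*s + 8)Y = 120/s^6 + (-4).
Divide through and combine into a single rational function.

Y(s) = (-4*s^6 + 120)/(s^8 + 4*s^7 + 8*s^6)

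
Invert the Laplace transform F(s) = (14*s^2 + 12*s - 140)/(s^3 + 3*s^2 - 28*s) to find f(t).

f(t) = 3*exp(4*t) + 5 + 6*exp(-7*t)

Factor the denominator: s^3 + 3*s^2 - 28*s = s*(s - 4)*(s + 7).
Partial fraction decomposition gives [5/s] + [3/(s - 4)] + [6/(s + 7)].
Invert each term: 5/(s - 0) ↔ 5e^(0t); 3/(s - 4) ↔ 3e^(4t); 6/(s + 7) ↔ 6e^(-7t).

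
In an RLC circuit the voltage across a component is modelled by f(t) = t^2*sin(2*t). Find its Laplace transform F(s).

L{sin(2t)} = 2/(s^2 + 4).
Then apply L{t^2·g(t)} = (-1)^2 d^2/ds^2[G(s)] with G(s) = 2/(s^2 + 4):
differentiating 2 times and applying the sign gives 4*(3*s^2 - 4)/(s^2 + 4)^3.

F(s) = 4*(3*s^2 - 4)/(s^2 + 4)^3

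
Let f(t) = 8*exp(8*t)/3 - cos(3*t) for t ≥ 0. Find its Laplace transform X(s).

X(s) = -s/(s^2 + 9) + 8/(3*(s - 8))

The transform is linear, so treat each term independently.
(8/3)·[L{e^(8t)} = 1/(s - 8)]; (-1)·[L{cos(3t)} = s/(s^2 + 9)].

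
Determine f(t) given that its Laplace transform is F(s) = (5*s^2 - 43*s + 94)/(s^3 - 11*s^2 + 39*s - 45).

Factor the denominator: s^3 - 11*s^2 + 39*s - 45 = (s - 5)*(s - 3)^2.
Partial fraction decomposition gives [4/(s - 3)] + [-5/(s - 3)^2] + [1/(s - 5)].
Invert each term: 4/(s - 3) ↔ 4e^(3t); -5/(s - 3)^2 ↔ -5t·e^(3t); 1/(s - 5) ↔ e^(5t).

f(t) = -5*t*exp(3*t) + exp(5*t) + 4*exp(3*t)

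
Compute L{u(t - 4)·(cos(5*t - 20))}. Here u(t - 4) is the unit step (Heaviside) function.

s*exp(-4*s)/(s^2 + 25)

By the second shifting theorem, L{u(t - c)·g(t - c)} = e^(-cs)·G(s) with c = 4 and G(s) = L{g(t)}.
L{cos(5t)} = s/(s^2 + 25).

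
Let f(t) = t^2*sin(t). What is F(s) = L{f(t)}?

L{sin(t)} = 1/(s^2 + 1).
Then apply L{t^2·g(t)} = (-1)^2 d^2/ds^2[G(s)] with G(s) = 1/(s^2 + 1):
differentiating 2 times and applying the sign gives 2*(3*s^2 - 1)/(s^2 + 1)^3.

F(s) = 2*(3*s^2 - 1)/(s^2 + 1)^3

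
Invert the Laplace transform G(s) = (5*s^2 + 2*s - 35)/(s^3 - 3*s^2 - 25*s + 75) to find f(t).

Factor the denominator: s^3 - 3*s^2 - 25*s + 75 = (s - 5)*(s - 3)*(s + 5).
Partial fraction decomposition gives [1/(s + 5)] + [5/(s - 5)] + [-1/(s - 3)].
Invert each term: 1/(s + 5) ↔ e^(-5t); 5/(s - 5) ↔ 5e^(5t); -1/(s - 3) ↔ -e^(3t).

f(t) = 5*exp(5*t) - exp(3*t) + exp(-5*t)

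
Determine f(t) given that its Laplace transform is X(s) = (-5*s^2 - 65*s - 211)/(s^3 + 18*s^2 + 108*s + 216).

Factor the denominator: s^3 + 18*s^2 + 108*s + 216 = (s + 6)^3.
Partial fraction decomposition gives [-5/(s + 6)] + [-5/(s + 6)^2] + [-1/(s + 6)^3].
Invert each term: -5/(s + 6) ↔ -5e^(-6t); -5/(s + 6)^2 ↔ -5t·e^(-6t); -1/(s + 6)^3 ↔ (-1/2)t^2·e^(-6t).

f(t) = -t^2*exp(-6*t)/2 - 5*t*exp(-6*t) - 5*exp(-6*t)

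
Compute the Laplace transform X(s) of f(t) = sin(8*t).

L{sin(8t)} = 8/(s^2 + 64).

X(s) = 8/(s^2 + 64)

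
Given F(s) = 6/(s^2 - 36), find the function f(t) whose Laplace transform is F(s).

f(t) = sinh(6*t)

Since L{sinh(6t)} = 6/(s^2 - 36), the inverse is sinh(6*t).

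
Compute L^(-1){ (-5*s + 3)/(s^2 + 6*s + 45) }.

Complete the square in the denominator: s^2 + 6*s + 45 = (s + 3)^2 + 6^2.
Split the numerator to match: -5*s + 3 = -5·(s + 3) + 3·6.
Invert each term: -5·(s + 3)/((s + 3)^2 + 36) ↔ -5e^(-3t)cos(6t); 3·6/((s + 3)^2 + 36) ↔ 3e^(-3t)sin(6t).

3*exp(-3*t)*sin(6*t) - 5*exp(-3*t)*cos(6*t)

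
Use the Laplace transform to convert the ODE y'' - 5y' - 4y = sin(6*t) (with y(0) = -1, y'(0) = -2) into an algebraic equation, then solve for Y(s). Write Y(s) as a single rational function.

Y(s) = (-s^3 + 3*s^2 - 36*s + 114)/(s^4 - 5*s^3 + 32*s^2 - 180*s - 144)

Take the Laplace transform of both sides.
The derivative rules (L{y''} = s^2 Y - s·y(0) - y'(0) and L{y'} = sY - y(0), with y(0) = -1, y'(0) = -2) turn the left side into (s^2 - 5*s - 4)Y - (-s + 3).
The right side is L{sin(6*t)} = 6/(s^2 + 36).
So (s^2 - 5*s - 4)Y = 6/(s^2 + 36) + (-s + 3).
Solve for Y(s) and write it as one ratio of polynomials.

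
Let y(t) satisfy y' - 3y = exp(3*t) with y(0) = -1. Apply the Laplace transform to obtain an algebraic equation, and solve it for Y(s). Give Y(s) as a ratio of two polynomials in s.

Y(s) = (-s + 4)/(s^2 - 6*s + 9)

Transform both sides with L{·}.
Using L{y'} = sY - y(0) = sY - (-1), the left side becomes (s - 3)Y - (-1).
The right side is L{exp(3*t)} = 1/(s - 3).
So (s - 3)Y = 1/(s - 3) + (-1).
Isolate Y and clear denominators.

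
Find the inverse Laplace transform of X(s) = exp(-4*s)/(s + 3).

The factor e^(-4s) signals a time shift by c = 4 (second shifting theorem).
L{e^(-3t)} = 1/(s + 3), so L^-1{1/(s + 3)} = exp(-3*t).
Hence the inverse is u(t - 4) times that function evaluated at t - 4.

Heaviside(t - 4)*(exp(-3*t + 12))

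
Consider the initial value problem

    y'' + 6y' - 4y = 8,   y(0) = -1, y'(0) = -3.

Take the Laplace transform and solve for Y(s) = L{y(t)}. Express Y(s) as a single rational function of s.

Apply the Laplace transform to the equation.
Using L{y''} = s^2 Y - s·y(0) - y'(0) and L{y'} = sY - y(0), with y(0) = -1, y'(0) = -3, the left side becomes (s^2 + 6*s - 4)Y - (-s - 9).
The right side is L{8} = 8/s.
So (s^2 + 6*s - 4)Y = 8/s + (-s - 9).
Solve for Y(s) and write it as one ratio of polynomials.

Y(s) = (-s^2 - 9*s + 8)/(s^3 + 6*s^2 - 4*s)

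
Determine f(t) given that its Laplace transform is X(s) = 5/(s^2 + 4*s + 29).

f(t) = exp(-2*t)*sin(5*t)

Rewrite the denominator: s^2 + 4*s + 29 = (s + 2)^2 + 25.
The form in (s + 2) signals a first-shifting-theorem factor e^(-2t).
Since L{sin(5t)} = 5/(s^2 + 25), the inverse is exp(-2*t)*sin(5*t).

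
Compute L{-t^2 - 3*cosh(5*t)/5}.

-3*s/(5*(s^2 - 25)) - 2/s^3

Apply the Laplace transform termwise.
(-1)·[L{t^2} = 2!/s^3 = 2/s^3]; (-3/5)·[L{cosh(5t)} = s/(s^2 - 25)].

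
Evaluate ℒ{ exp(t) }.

1/(s - 1)

L{1} = 1/s.
By the first shifting theorem, multiplying by e^(t) replaces s with s - 1.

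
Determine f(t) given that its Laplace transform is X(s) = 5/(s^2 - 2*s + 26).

f(t) = exp(t)*sin(5*t)

Rewrite the denominator: s^2 - 2*s + 26 = (s - 1)^2 + 25.
The form in (s - 1) signals a first-shifting-theorem factor e^(t).
Since L{sin(5t)} = 5/(s^2 + 25), the inverse is exp(t)*sin(5*t).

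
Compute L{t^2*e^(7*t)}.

L{e^(7t)} = 1/(s - 7).
Then apply L{t^2·g(t)} = (-1)^2 d^2/ds^2[G(s)] with G(s) = 1/(s - 7):
differentiating 2 times and applying the sign gives 2/(s - 7)^3.

2/(s - 7)^3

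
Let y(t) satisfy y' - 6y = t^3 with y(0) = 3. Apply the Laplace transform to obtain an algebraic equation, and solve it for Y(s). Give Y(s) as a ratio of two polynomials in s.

Apply the Laplace transform to the equation.
With L{y'} = sY - y(0) = sY - 3: the LHS transforms to (s - 6)Y - (3).
The right side is L{t^3} = 6/s^4.
So (s - 6)Y = 6/s^4 + (3).
Divide through and combine into a single rational function.

Y(s) = (3*s^4 + 6)/(s^5 - 6*s^4)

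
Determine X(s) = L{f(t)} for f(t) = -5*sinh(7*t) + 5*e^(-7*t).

By linearity of the Laplace transform, transform each term separately.
(-5)·[L{sinh(7t)} = 7/(s^2 - 49)]; (5)·[L{e^(-7t)} = 1/(s + 7)].

X(s) = -35/(s^2 - 49) + 5/(s + 7)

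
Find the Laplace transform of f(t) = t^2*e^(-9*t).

2/(s + 9)^3

L{e^(-9t)} = 1/(s + 9).
Then apply L{t^2·g(t)} = (-1)^2 d^2/ds^2[G(s)] with G(s) = 1/(s + 9):
differentiating 2 times and applying the sign gives 2/(s + 9)^3.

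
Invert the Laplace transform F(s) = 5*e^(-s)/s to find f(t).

The factor e^(-s) signals a time shift by c = 1 (second shifting theorem).
L{5} = 5/s, so L^-1{5/s} = 5.
Hence the inverse is u(t - 1) times that function evaluated at t - 1.

f(t) = Heaviside(t - 1)*(5)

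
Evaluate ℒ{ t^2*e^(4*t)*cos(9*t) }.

L{cos(9t)} = s/(s^2 + 81).
Multiplying by e^(4t) shifts s → s - 4, so L{e^(4*t)*cos(9*t)} = (s - 4)/((s - 4)^2 + 81).
Then apply L{t^2·g(t)} = (-1)^2 d^2/ds^2[H(s)] with H(s) = (s - 4)/((s - 4)^2 + 81):
differentiating 2 times and applying the sign gives 2*(s - 4)*(s^2 - 8*s - 227)/(s^2 - 8*s + 97)^3.

2*(s - 4)*(s^2 - 8*s - 227)/(s^2 - 8*s + 97)^3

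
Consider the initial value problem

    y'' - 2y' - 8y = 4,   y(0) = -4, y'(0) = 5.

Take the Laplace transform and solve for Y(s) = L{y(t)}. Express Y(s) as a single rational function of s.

Y(s) = (-4*s^2 + 13*s + 4)/(s^3 - 2*s^2 - 8*s)

Laplace-transform each side.
With L{y''} = s^2 Y - s·y(0) - y'(0) and L{y'} = sY - y(0), with y(0) = -4, y'(0) = 5: the LHS transforms to (s^2 - 2*s - 8)Y - (-4*s + 13).
The right side is L{4} = 4/s.
So (s^2 - 2*s - 8)Y = 4/s + (-4*s + 13).
Isolate Y and clear denominators.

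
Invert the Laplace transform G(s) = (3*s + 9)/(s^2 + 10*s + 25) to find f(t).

f(t) = -6*t*exp(-5*t) + 3*exp(-5*t)

Factor the denominator: s^2 + 10*s + 25 = (s + 5)^2.
Partial fraction decomposition gives [3/(s + 5)] + [-6/(s + 5)^2].
Invert each term: 3/(s + 5) ↔ 3e^(-5t); -6/(s + 5)^2 ↔ -6t·e^(-5t).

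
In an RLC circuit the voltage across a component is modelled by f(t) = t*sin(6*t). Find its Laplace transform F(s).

F(s) = 12*s/(s^2 + 36)^2

L{sin(6t)} = 6/(s^2 + 36).
Then apply L{t·g(t)} = -d/ds[G(s)] with G(s) = 6/(s^2 + 36):
differentiating 1 time and applying the sign gives 12*s/(s^2 + 36)^2.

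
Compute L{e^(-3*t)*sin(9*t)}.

L{sin(9t)} = 9/(s^2 + 81).
By the first shifting theorem, multiplying by e^(-3t) replaces s with s + 3.

9/((s + 3)^2 + 81)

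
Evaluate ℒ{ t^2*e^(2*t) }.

L{e^(2t)} = 1/(s - 2).
Then apply L{t^2·g(t)} = (-1)^2 d^2/ds^2[G(s)] with G(s) = 1/(s - 2):
differentiating 2 times and applying the sign gives 2/(s - 2)^3.

2/(s - 2)^3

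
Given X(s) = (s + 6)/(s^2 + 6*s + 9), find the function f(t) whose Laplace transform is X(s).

Factor the denominator: s^2 + 6*s + 9 = (s + 3)^2.
Partial fraction decomposition gives [1/(s + 3)] + [3/(s + 3)^2].
Invert each term: 1/(s + 3) ↔ e^(-3t); 3/(s + 3)^2 ↔ 3t·e^(-3t).

f(t) = 3*t*exp(-3*t) + exp(-3*t)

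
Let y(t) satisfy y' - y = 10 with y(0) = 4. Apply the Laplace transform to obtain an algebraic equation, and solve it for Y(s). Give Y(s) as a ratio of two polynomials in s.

Y(s) = (4*s + 10)/(s^2 - s)

Transform both sides with L{·}.
The derivative rules (L{y'} = sY - y(0) = sY - 4) turn the left side into (s - 1)Y - (4).
The right side is L{10} = 10/s.
So (s - 1)Y = 10/s + (4).
Solve for Y(s) and write it as one ratio of polynomials.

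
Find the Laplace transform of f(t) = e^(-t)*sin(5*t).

5/((s + 1)^2 + 25)

L{sin(5t)} = 5/(s^2 + 25).
By the first shifting theorem, multiplying by e^(-t) replaces s with s + 1.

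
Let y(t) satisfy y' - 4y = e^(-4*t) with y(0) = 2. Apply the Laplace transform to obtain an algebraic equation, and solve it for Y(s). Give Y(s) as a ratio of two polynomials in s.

Transform both sides with L{·}.
With L{y'} = sY - y(0) = sY - 2: the LHS transforms to (s - 4)Y - (2).
The right side is L{e^(-4*t)} = 1/(s + 4).
So (s - 4)Y = 1/(s + 4) + (2).
Divide through and combine into a single rational function.

Y(s) = (2*s + 9)/(s^2 - 16)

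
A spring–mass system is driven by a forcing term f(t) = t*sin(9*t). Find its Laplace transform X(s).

X(s) = 18*s/(s^2 + 81)^2

L{sin(9t)} = 9/(s^2 + 81).
Then apply L{t·g(t)} = -d/ds[G(s)] with G(s) = 9/(s^2 + 81):
differentiating 1 time and applying the sign gives 18*s/(s^2 + 81)^2.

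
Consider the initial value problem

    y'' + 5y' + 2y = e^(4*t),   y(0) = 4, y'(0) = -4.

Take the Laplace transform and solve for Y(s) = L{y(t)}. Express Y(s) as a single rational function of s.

Take the Laplace transform of both sides.
With L{y''} = s^2 Y - s·y(0) - y'(0) and L{y'} = sY - y(0), with y(0) = 4, y'(0) = -4: the LHS transforms to (s^2 + 5*s + 2)Y - (4*s + 16).
The right side is L{e^(4*t)} = 1/(s - 4).
So (s^2 + 5*s + 2)Y = 1/(s - 4) + (4*s + 16).
Isolate Y and clear denominators.

Y(s) = (4*s^2 - 63)/(s^3 + s^2 - 18*s - 8)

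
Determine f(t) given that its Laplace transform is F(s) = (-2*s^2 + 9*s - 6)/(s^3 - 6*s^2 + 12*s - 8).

Factor the denominator: s^3 - 6*s^2 + 12*s - 8 = (s - 2)^3.
Partial fraction decomposition gives [-2/(s - 2)] + [(s - 2)^(-2)] + [4/(s - 2)^3].
Invert each term: -2/(s - 2) ↔ -2e^(2t); 1/(s - 2)^2 ↔ t·e^(2t); 4/(s - 2)^3 ↔ (2)t^2·e^(2t).

f(t) = 2*t^2*exp(2*t) + t*exp(2*t) - 2*exp(2*t)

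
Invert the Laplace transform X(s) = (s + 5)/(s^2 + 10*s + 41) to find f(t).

Rewrite the denominator: s^2 + 10*s + 41 = (s + 5)^2 + 16.
The form in (s + 5) signals a first-shifting-theorem factor e^(-5t).
Since L{cos(4t)} = s/(s^2 + 16), the inverse is e^(-5*t)*cos(4*t).

f(t) = exp(-5*t)*cos(4*t)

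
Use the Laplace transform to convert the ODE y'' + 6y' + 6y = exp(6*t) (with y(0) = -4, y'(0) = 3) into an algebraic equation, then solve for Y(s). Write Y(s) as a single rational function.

Take the Laplace transform of both sides.
With L{y''} = s^2 Y - s·y(0) - y'(0) and L{y'} = sY - y(0), with y(0) = -4, y'(0) = 3: the LHS transforms to (s^2 + 6*s + 6)Y - (-4*s - 21).
The right side is L{exp(6*t)} = 1/(s - 6).
So (s^2 + 6*s + 6)Y = 1/(s - 6) + (-4*s - 21).
Divide through and combine into a single rational function.

Y(s) = (-4*s^2 + 3*s + 127)/(s^3 - 30*s - 36)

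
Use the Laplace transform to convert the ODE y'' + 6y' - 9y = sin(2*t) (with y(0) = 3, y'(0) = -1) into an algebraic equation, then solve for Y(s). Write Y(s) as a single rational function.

Y(s) = (3*s^3 + 17*s^2 + 12*s + 70)/(s^4 + 6*s^3 - 5*s^2 + 24*s - 36)

Transform both sides with L{·}.
The derivative rules (L{y''} = s^2 Y - s·y(0) - y'(0) and L{y'} = sY - y(0), with y(0) = 3, y'(0) = -1) turn the left side into (s^2 + 6*s - 9)Y - (3*s + 17).
The right side is L{sin(2*t)} = 2/(s^2 + 4).
So (s^2 + 6*s - 9)Y = 2/(s^2 + 4) + (3*s + 17).
Isolate Y and clear denominators.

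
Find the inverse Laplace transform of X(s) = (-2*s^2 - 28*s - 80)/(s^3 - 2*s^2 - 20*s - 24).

Factor the denominator: s^3 - 2*s^2 - 20*s - 24 = (s - 6)*(s + 2)^2.
Partial fraction decomposition gives [3/(s + 2)] + [4/(s + 2)^2] + [-5/(s - 6)].
Invert each term: 3/(s + 2) ↔ 3e^(-2t); 4/(s + 2)^2 ↔ 4t·e^(-2t); -5/(s - 6) ↔ -5e^(6t).

4*t*exp(-2*t) - 5*exp(6*t) + 3*exp(-2*t)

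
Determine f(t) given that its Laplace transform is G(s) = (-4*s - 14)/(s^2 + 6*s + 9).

Factor the denominator: s^2 + 6*s + 9 = (s + 3)^2.
Partial fraction decomposition gives [-4/(s + 3)] + [-2/(s + 3)^2].
Invert each term: -4/(s + 3) ↔ -4e^(-3t); -2/(s + 3)^2 ↔ -2t·e^(-3t).

f(t) = -2*t*exp(-3*t) - 4*exp(-3*t)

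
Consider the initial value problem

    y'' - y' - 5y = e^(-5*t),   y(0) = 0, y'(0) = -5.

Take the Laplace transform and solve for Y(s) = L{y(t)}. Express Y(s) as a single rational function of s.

Apply the Laplace transform to the equation.
Using L{y''} = s^2 Y - s·y(0) - y'(0) and L{y'} = sY - y(0), with y(0) = 0, y'(0) = -5, the left side becomes (s^2 - s - 5)Y - (-5).
The right side is L{e^(-5*t)} = 1/(s + 5).
So (s^2 - s - 5)Y = 1/(s + 5) + (-5).
Solve for Y(s) and write it as one ratio of polynomials.

Y(s) = (-5*s - 24)/(s^3 + 4*s^2 - 10*s - 25)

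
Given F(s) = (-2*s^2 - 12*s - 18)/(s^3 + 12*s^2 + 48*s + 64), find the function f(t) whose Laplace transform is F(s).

f(t) = -t^2*exp(-4*t) + 4*t*exp(-4*t) - 2*exp(-4*t)

Factor the denominator: s^3 + 12*s^2 + 48*s + 64 = (s + 4)^3.
Partial fraction decomposition gives [-2/(s + 4)] + [4/(s + 4)^2] + [-2/(s + 4)^3].
Invert each term: -2/(s + 4) ↔ -2e^(-4t); 4/(s + 4)^2 ↔ 4t·e^(-4t); -2/(s + 4)^3 ↔ (-1)t^2·e^(-4t).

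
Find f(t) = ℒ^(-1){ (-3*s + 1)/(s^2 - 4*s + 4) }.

Factor the denominator: s^2 - 4*s + 4 = (s - 2)^2.
Partial fraction decomposition gives [-3/(s - 2)] + [-5/(s - 2)^2].
Invert each term: -3/(s - 2) ↔ -3e^(2t); -5/(s - 2)^2 ↔ -5t·e^(2t).

f(t) = -5*t*exp(2*t) - 3*exp(2*t)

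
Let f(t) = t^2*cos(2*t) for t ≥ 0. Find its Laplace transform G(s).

L{cos(2t)} = s/(s^2 + 4).
Then apply L{t^2·g(t)} = (-1)^2 d^2/ds^2[H(s)] with H(s) = s/(s^2 + 4):
differentiating 2 times and applying the sign gives 2*s*(s^2 - 12)/(s^2 + 4)^3.

G(s) = 2*s*(s^2 - 12)/(s^2 + 4)^3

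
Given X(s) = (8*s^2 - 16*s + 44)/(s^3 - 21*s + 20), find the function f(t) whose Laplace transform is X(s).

Factor the denominator: s^3 - 21*s + 20 = (s - 4)*(s - 1)*(s + 5).
Partial fraction decomposition gives [4/(s - 4)] + [6/(s + 5)] + [-2/(s - 1)].
Invert each term: 4/(s - 4) ↔ 4e^(4t); 6/(s + 5) ↔ 6e^(-5t); -2/(s - 1) ↔ -2e^(t).

f(t) = 4*exp(4*t) - 2*exp(t) + 6*exp(-5*t)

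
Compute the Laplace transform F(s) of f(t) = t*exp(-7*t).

L{e^(-7t)} = 1/(s + 7).
Then apply L{t·g(t)} = -d/ds[G(s)] with G(s) = 1/(s + 7):
differentiating 1 time and applying the sign gives (s + 7)^(-2).

F(s) = (s + 7)^(-2)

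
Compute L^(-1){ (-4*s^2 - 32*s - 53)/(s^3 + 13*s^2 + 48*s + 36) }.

Factor the denominator: s^3 + 13*s^2 + 48*s + 36 = (s + 1)*(s + 6)^2.
Partial fraction decomposition gives [-3/(s + 6)] + [(s + 6)^(-2)] + [-1/(s + 1)].
Invert each term: -3/(s + 6) ↔ -3e^(-6t); 1/(s + 6)^2 ↔ t·e^(-6t); -1/(s + 1) ↔ -e^(-t).

t*exp(-6*t) - exp(-t) - 3*exp(-6*t)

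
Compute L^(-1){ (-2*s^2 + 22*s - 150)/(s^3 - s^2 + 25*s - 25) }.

-5*exp(t) + 5*sin(5*t) + 3*cos(5*t)

Factor the denominator: s^3 - s^2 + 25*s - 25 = (s - 1)*(s^2 + 25).
Partial fraction decomposition gives [-5/(s - 1)] + [3*s/(s^2 + 25)] + [25/(s^2 + 25)].
Invert each term: -5/(s - 1) ↔ -5e^(t); 3·s/(s^2 + 25) ↔ 3cos(5t); 5·5/(s^2 + 25) ↔ 5sin(5t).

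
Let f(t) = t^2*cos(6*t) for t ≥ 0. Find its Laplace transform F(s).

F(s) = 2*s*(s^2 - 108)/(s^2 + 36)^3

L{cos(6t)} = s/(s^2 + 36).
Then apply L{t^2·g(t)} = (-1)^2 d^2/ds^2[G(s)] with G(s) = s/(s^2 + 36):
differentiating 2 times and applying the sign gives 2*s*(s^2 - 108)/(s^2 + 36)^3.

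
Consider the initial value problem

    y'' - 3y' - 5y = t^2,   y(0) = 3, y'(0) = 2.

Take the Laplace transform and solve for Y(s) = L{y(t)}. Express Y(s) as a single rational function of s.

Transform both sides with L{·}.
The derivative rules (L{y''} = s^2 Y - s·y(0) - y'(0) and L{y'} = sY - y(0), with y(0) = 3, y'(0) = 2) turn the left side into (s^2 - 3*s - 5)Y - (3*s - 7).
The right side is L{t^2} = 2/s^3.
So (s^2 - 3*s - 5)Y = 2/s^3 + (3*s - 7).
Divide through and combine into a single rational function.

Y(s) = (3*s^4 - 7*s^3 + 2)/(s^5 - 3*s^4 - 5*s^3)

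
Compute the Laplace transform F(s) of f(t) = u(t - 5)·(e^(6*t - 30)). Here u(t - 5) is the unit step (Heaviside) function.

F(s) = exp(-5*s)/(s - 6)

By the second shifting theorem, L{u(t - c)·g(t - c)} = e^(-cs)·G(s) with c = 5 and G(s) = L{g(t)}.
L{e^(6t)} = 1/(s - 6).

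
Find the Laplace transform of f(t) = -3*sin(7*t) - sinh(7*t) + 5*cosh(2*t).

By linearity of the Laplace transform, transform each term separately.
(5)·[L{cosh(2t)} = s/(s^2 - 4)]; (-1)·[L{sinh(7t)} = 7/(s^2 - 49)]; (-3)·[L{sin(7t)} = 7/(s^2 + 49)].

5*s/(s^2 - 4) - 21/(s^2 + 49) - 7/(s^2 - 49)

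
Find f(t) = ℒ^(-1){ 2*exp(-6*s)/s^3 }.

f(t) = Heaviside(t - 6)*((t - 6)^2)

The factor e^(-6s) signals a time shift by c = 6 (second shifting theorem).
L{t^2} = 2!/s^3 = 2/s^3, so L^-1{2/s^3} = t^2.
Hence the inverse is u(t - 6) times that function evaluated at t - 6.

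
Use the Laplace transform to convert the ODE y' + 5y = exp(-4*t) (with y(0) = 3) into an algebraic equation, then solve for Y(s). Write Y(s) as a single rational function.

Y(s) = (3*s + 13)/(s^2 + 9*s + 20)

Take the Laplace transform of both sides.
With L{y'} = sY - y(0) = sY - 3: the LHS transforms to (s + 5)Y - (3).
The right side is L{exp(-4*t)} = 1/(s + 4).
So (s + 5)Y = 1/(s + 4) + (3).
Isolate Y and clear denominators.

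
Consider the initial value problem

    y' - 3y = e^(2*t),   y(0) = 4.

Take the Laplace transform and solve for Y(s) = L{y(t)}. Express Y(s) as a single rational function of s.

Apply the Laplace transform to the equation.
With L{y'} = sY - y(0) = sY - 4: the LHS transforms to (s - 3)Y - (4).
The right side is L{e^(2*t)} = 1/(s - 2).
So (s - 3)Y = 1/(s - 2) + (4).
Isolate Y and clear denominators.

Y(s) = (4*s - 7)/(s^2 - 5*s + 6)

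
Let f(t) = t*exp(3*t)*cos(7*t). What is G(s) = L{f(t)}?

L{cos(7t)} = s/(s^2 + 49).
Multiplying by e^(3t) shifts s → s - 3, so L{exp(3*t)*cos(7*t)} = (s - 3)/((s - 3)^2 + 49).
Then apply L{t·g(t)} = -d/ds[H(s)] with H(s) = (s - 3)/((s - 3)^2 + 49):
differentiating 1 time and applying the sign gives (s - 10)*(s + 4)/(s^2 - 6*s + 58)^2.

G(s) = (s - 10)*(s + 4)/(s^2 - 6*s + 58)^2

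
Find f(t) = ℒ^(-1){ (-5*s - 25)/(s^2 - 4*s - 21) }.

f(t) = -6*exp(7*t) + exp(-3*t)

Factor the denominator: s^2 - 4*s - 21 = (s - 7)*(s + 3).
Partial fraction decomposition gives [1/(s + 3)] + [-6/(s - 7)].
Invert each term: 1/(s + 3) ↔ e^(-3t); -6/(s - 7) ↔ -6e^(7t).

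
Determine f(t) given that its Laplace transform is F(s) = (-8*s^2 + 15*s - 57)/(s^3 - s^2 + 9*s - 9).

Factor the denominator: s^3 - s^2 + 9*s - 9 = (s - 1)*(s^2 + 9).
Partial fraction decomposition gives [-5/(s - 1)] + [-3*s/(s^2 + 9)] + [12/(s^2 + 9)].
Invert each term: -5/(s - 1) ↔ -5e^(t); -3·s/(s^2 + 9) ↔ -3cos(3t); 4·3/(s^2 + 9) ↔ 4sin(3t).

f(t) = -5*exp(t) + 4*sin(3*t) - 3*cos(3*t)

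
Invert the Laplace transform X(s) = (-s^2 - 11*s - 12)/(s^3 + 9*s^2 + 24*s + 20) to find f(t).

Factor the denominator: s^3 + 9*s^2 + 24*s + 20 = (s + 2)^2*(s + 5).
Partial fraction decomposition gives [-3/(s + 2)] + [2/(s + 2)^2] + [2/(s + 5)].
Invert each term: -3/(s + 2) ↔ -3e^(-2t); 2/(s + 2)^2 ↔ 2t·e^(-2t); 2/(s + 5) ↔ 2e^(-5t).

f(t) = 2*t*exp(-2*t) - 3*exp(-2*t) + 2*exp(-5*t)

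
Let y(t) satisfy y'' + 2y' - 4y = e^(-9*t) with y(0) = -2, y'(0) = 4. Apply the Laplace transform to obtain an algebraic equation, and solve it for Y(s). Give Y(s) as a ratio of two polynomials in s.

Y(s) = (-2*s^2 - 18*s + 1)/(s^3 + 11*s^2 + 14*s - 36)

Apply the Laplace transform to the equation.
Using L{y''} = s^2 Y - s·y(0) - y'(0) and L{y'} = sY - y(0), with y(0) = -2, y'(0) = 4, the left side becomes (s^2 + 2*s - 4)Y - (-2*s).
The right side is L{e^(-9*t)} = 1/(s + 9).
So (s^2 + 2*s - 4)Y = 1/(s + 9) + (-2*s).
Divide through and combine into a single rational function.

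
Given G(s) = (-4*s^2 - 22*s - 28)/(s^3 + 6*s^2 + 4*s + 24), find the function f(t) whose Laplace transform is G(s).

f(t) = -2*sin(2*t) - 3*cos(2*t) - exp(-6*t)

Factor the denominator: s^3 + 6*s^2 + 4*s + 24 = (s + 6)*(s^2 + 4).
Partial fraction decomposition gives [-1/(s + 6)] + [-3*s/(s^2 + 4)] + [-4/(s^2 + 4)].
Invert each term: -1/(s + 6) ↔ -e^(-6t); -3·s/(s^2 + 4) ↔ -3cos(2t); -2·2/(s^2 + 4) ↔ -2sin(2t).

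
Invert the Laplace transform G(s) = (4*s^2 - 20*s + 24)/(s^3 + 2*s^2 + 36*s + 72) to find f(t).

Factor the denominator: s^3 + 2*s^2 + 36*s + 72 = (s + 2)*(s^2 + 36).
Partial fraction decomposition gives [2/(s + 2)] + [2*s/(s^2 + 36)] + [-24/(s^2 + 36)].
Invert each term: 2/(s + 2) ↔ 2e^(-2t); 2·s/(s^2 + 36) ↔ 2cos(6t); -4·6/(s^2 + 36) ↔ -4sin(6t).

f(t) = -4*sin(6*t) + 2*cos(6*t) + 2*exp(-2*t)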